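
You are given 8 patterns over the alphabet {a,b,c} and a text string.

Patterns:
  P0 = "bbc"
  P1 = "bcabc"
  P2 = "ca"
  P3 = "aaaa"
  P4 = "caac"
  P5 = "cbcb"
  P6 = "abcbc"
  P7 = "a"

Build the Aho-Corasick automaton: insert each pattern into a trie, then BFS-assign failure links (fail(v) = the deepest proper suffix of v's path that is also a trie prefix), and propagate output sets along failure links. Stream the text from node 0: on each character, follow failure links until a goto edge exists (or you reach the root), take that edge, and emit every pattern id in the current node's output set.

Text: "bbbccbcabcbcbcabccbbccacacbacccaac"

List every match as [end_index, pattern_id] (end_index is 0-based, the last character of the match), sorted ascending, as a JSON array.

Build:
Trie nodes:
  0='ε' goto a→10 b→1 c→8
  1='b' goto b→2 c→4
  2='bb' goto c→3
  3='bbc' goto ·  ←P0
  4='bc' goto a→5
  5='bca' goto b→6
  6='bcab' goto c→7
  7='bcabc' goto ·  ←P1
  8='c' goto a→9 b→16
  9='ca' goto a→14  ←P2
  10='a' goto a→11 b→19  ←P7
  11='aa' goto a→12
  12='aaa' goto a→13
  13='aaaa' goto ·  ←P3
  14='caa' goto c→15
  15='caac' goto ·  ←P4
  16='cb' goto c→17
  17='cbc' goto b→18
  18='cbcb' goto ·  ←P5
  19='ab' goto c→20
  20='abc' goto b→21
  21='abcb' goto c→22
  22='abcbc' goto ·  ←P6

Failure links (BFS by depth):
  fail(1) 'b': from fail(0)=0 chase 'b': 0 ⇒ 0;  out=∅∪out(0)=∅
  fail(8) 'c': from fail(0)=0 chase 'c': 0 ⇒ 0;  out=∅∪out(0)=∅
  fail(10) 'a': from fail(0)=0 chase 'a': 0 ⇒ 0;  out={7}∪out(0)={7}
  fail(2) 'bb': from fail(1)=0 chase 'b': 0 ⇒ 1;  out=∅∪out(1)=∅
  fail(4) 'bc': from fail(1)=0 chase 'c': 0 ⇒ 8;  out=∅∪out(8)=∅
  fail(9) 'ca': from fail(8)=0 chase 'a': 0 ⇒ 10;  out={2}∪out(10)={2,7}
  fail(11) 'aa': from fail(10)=0 chase 'a': 0 ⇒ 10;  out=∅∪out(10)={7}
  fail(16) 'cb': from fail(8)=0 chase 'b': 0 ⇒ 1;  out=∅∪out(1)=∅
  fail(19) 'ab': from fail(10)=0 chase 'b': 0 ⇒ 1;  out=∅∪out(1)=∅
  fail(3) 'bbc': from fail(2)=1 chase 'c': 1 ⇒ 4;  out={0}∪out(4)={0}
  fail(5) 'bca': from fail(4)=8 chase 'a': 8 ⇒ 9;  out=∅∪out(9)={2,7}
  fail(12) 'aaa': from fail(11)=10 chase 'a': 10 ⇒ 11;  out=∅∪out(11)={7}
  fail(14) 'caa': from fail(9)=10 chase 'a': 10 ⇒ 11;  out=∅∪out(11)={7}
  fail(17) 'cbc': from fail(16)=1 chase 'c': 1 ⇒ 4;  out=∅∪out(4)=∅
  fail(20) 'abc': from fail(19)=1 chase 'c': 1 ⇒ 4;  out=∅∪out(4)=∅
  fail(6) 'bcab': from fail(5)=9 chase 'b': 9→10 ⇒ 19;  out=∅∪out(19)=∅
  fail(13) 'aaaa': from fail(12)=11 chase 'a': 11 ⇒ 12;  out={3}∪out(12)={3,7}
  fail(15) 'caac': from fail(14)=11 chase 'c': 11→10→0 ⇒ 8;  out={4}∪out(8)={4}
  fail(18) 'cbcb': from fail(17)=4 chase 'b': 4→8 ⇒ 16;  out={5}∪out(16)={5}
  fail(21) 'abcb': from fail(20)=4 chase 'b': 4→8 ⇒ 16;  out=∅∪out(16)=∅
  fail(7) 'bcabc': from fail(6)=19 chase 'c': 19 ⇒ 20;  out={1}∪out(20)={1}
  fail(22) 'abcbc': from fail(21)=16 chase 'c': 16 ⇒ 17;  out={6}∪out(17)={6}

Scan:
i=0 'b': node 0→1
i=1 'b': node 1→2
i=2 'b': node 2→2 ·f
i=3 'c': node 2→3  emit P0@[1:3]
i=4 'c': node 3→8 ·f
i=5 'b': node 8→16
i=6 'c': node 16→17
i=7 'a': node 17→5 ·f  emit P2@[6:7],P7@[7:7]
i=8 'b': node 5→6
i=9 'c': node 6→7  emit P1@[5:9]
i=10 'b': node 7→21 ·f
i=11 'c': node 21→22  emit P6@[7:11]
i=12 'b': node 22→18 ·f  emit P5@[9:12]
i=13 'c': node 18→17 ·f
i=14 'a': node 17→5 ·f  emit P2@[13:14],P7@[14:14]
i=15 'b': node 5→6
i=16 'c': node 6→7  emit P1@[12:16]
i=17 'c': node 7→8 ·f
i=18 'b': node 8→16
i=19 'b': node 16→2 ·f
i=20 'c': node 2→3  emit P0@[18:20]
i=21 'c': node 3→8 ·f
i=22 'a': node 8→9  emit P2@[21:22],P7@[22:22]
i=23 'c': node 9→8 ·f
i=24 'a': node 8→9  emit P2@[23:24],P7@[24:24]
i=25 'c': node 9→8 ·f
i=26 'b': node 8→16
i=27 'a': node 16→10 ·f  emit P7@[27:27]
i=28 'c': node 10→8 ·f
i=29 'c': node 8→8 ·f
i=30 'c': node 8→8 ·f
i=31 'a': node 8→9  emit P2@[30:31],P7@[31:31]
i=32 'a': node 9→14  emit P7@[32:32]
i=33 'c': node 14→15  emit P4@[30:33]

Result: [[3,0],[7,2],[7,7],[9,1],[11,6],[12,5],[14,2],[14,7],[16,1],[20,0],[22,2],[22,7],[24,2],[24,7],[27,7],[31,2],[31,7],[32,7],[33,4]]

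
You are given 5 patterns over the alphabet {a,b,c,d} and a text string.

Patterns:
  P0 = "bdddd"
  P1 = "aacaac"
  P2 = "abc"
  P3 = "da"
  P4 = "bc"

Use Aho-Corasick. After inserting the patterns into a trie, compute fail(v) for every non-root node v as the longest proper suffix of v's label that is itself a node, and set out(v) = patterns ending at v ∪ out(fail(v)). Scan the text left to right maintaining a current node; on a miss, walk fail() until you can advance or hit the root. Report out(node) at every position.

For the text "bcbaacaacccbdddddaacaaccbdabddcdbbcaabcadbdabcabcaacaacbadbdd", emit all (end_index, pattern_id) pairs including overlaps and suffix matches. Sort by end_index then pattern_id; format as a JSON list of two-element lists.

Build automaton:
Trie (insert patterns):
  0='ε' goto a→6 b→1 d→14
  1='b' goto c→16 d→2
  2='bd' goto d→3
  3='bdd' goto d→4
  4='bddd' goto d→5
  5='bdddd' goto ·  [P0 ends]
  6='a' goto a→7 b→12
  7='aa' goto c→8
  8='aac' goto a→9
  9='aaca' goto a→10
  10='aacaa' goto c→11
  11='aacaac' goto ·  [P1 ends]
  12='ab' goto c→13
  13='abc' goto ·  [P2 ends]
  14='d' goto a→15
  15='da' goto ·  [P3 ends]
  16='bc' goto ·  [P4 ends]

BFS fail/out derivation:
  fail(1) 'b': from fail(0)=0 chase 'b': 0 ⇒ 0;  out=∅∪out(0)=∅
  fail(6) 'a': from fail(0)=0 chase 'a': 0 ⇒ 0;  out=∅∪out(0)=∅
  fail(14) 'd': from fail(0)=0 chase 'd': 0 ⇒ 0;  out=∅∪out(0)=∅
  fail(2) 'bd': from fail(1)=0 chase 'd': 0 ⇒ 14;  out=∅∪out(14)=∅
  fail(7) 'aa': from fail(6)=0 chase 'a': 0 ⇒ 6;  out=∅∪out(6)=∅
  fail(12) 'ab': from fail(6)=0 chase 'b': 0 ⇒ 1;  out=∅∪out(1)=∅
  fail(15) 'da': from fail(14)=0 chase 'a': 0 ⇒ 6;  out={3}∪out(6)={3}
  fail(16) 'bc': from fail(1)=0 chase 'c': 0 ⇒ 0;  out={4}∪out(0)={4}
  fail(3) 'bdd': from fail(2)=14 chase 'd': 14→0 ⇒ 14;  out=∅∪out(14)=∅
  fail(8) 'aac': from fail(7)=6 chase 'c': 6→0 ⇒ 0;  out=∅∪out(0)=∅
  fail(13) 'abc': from fail(12)=1 chase 'c': 1 ⇒ 16;  out={2}∪out(16)={2,4}
  fail(4) 'bddd': from fail(3)=14 chase 'd': 14→0 ⇒ 14;  out=∅∪out(14)=∅
  fail(9) 'aaca': from fail(8)=0 chase 'a': 0 ⇒ 6;  out=∅∪out(6)=∅
  fail(5) 'bdddd': from fail(4)=14 chase 'd': 14→0 ⇒ 14;  out={0}∪out(14)={0}
  fail(10) 'aacaa': from fail(9)=6 chase 'a': 6 ⇒ 7;  out=∅∪out(7)=∅
  fail(11) 'aacaac': from fail(10)=7 chase 'c': 7 ⇒ 8;  out={1}∪out(8)={1}

Text stream:
pos 0 'b': at 1
pos 1 'c': at 16  ** P4@[0:1]
pos 2 'b': at 1 (fail-walked)
pos 3 'a': at 6 (fail-walked)
pos 4 'a': at 7
pos 5 'c': at 8
pos 6 'a': at 9
pos 7 'a': at 10
pos 8 'c': at 11  ** P1@[3:8]
pos 9 'c': at 0 (fail-walked)
pos 10 'c': at 0
pos 11 'b': at 1
pos 12 'd': at 2
pos 13 'd': at 3
pos 14 'd': at 4
pos 15 'd': at 5  ** P0@[11:15]
pos 16 'd': at 14 (fail-walked)
pos 17 'a': at 15  ** P3@[16:17]
pos 18 'a': at 7 (fail-walked)
pos 19 'c': at 8
pos 20 'a': at 9
pos 21 'a': at 10
pos 22 'c': at 11  ** P1@[17:22]
pos 23 'c': at 0 (fail-walked)
pos 24 'b': at 1
pos 25 'd': at 2
pos 26 'a': at 15 (fail-walked)  ** P3@[25:26]
pos 27 'b': at 12 (fail-walked)
pos 28 'd': at 2 (fail-walked)
pos 29 'd': at 3
pos 30 'c': at 0 (fail-walked)
pos 31 'd': at 14
pos 32 'b': at 1 (fail-walked)
pos 33 'b': at 1 (fail-walked)
pos 34 'c': at 16  ** P4@[33:34]
pos 35 'a': at 6 (fail-walked)
pos 36 'a': at 7
pos 37 'b': at 12 (fail-walked)
pos 38 'c': at 13  ** P2@[36:38],P4@[37:38]
pos 39 'a': at 6 (fail-walked)
pos 40 'd': at 14 (fail-walked)
pos 41 'b': at 1 (fail-walked)
pos 42 'd': at 2
pos 43 'a': at 15 (fail-walked)  ** P3@[42:43]
pos 44 'b': at 12 (fail-walked)
pos 45 'c': at 13  ** P2@[43:45],P4@[44:45]
pos 46 'a': at 6 (fail-walked)
pos 47 'b': at 12
pos 48 'c': at 13  ** P2@[46:48],P4@[47:48]
pos 49 'a': at 6 (fail-walked)
pos 50 'a': at 7
pos 51 'c': at 8
pos 52 'a': at 9
pos 53 'a': at 10
pos 54 'c': at 11  ** P1@[49:54]
pos 55 'b': at 1 (fail-walked)
pos 56 'a': at 6 (fail-walked)
pos 57 'd': at 14 (fail-walked)
pos 58 'b': at 1 (fail-walked)
pos 59 'd': at 2
pos 60 'd': at 3

Matches: [[1,4],[8,1],[15,0],[17,3],[22,1],[26,3],[34,4],[38,2],[38,4],[43,3],[45,2],[45,4],[48,2],[48,4],[54,1]]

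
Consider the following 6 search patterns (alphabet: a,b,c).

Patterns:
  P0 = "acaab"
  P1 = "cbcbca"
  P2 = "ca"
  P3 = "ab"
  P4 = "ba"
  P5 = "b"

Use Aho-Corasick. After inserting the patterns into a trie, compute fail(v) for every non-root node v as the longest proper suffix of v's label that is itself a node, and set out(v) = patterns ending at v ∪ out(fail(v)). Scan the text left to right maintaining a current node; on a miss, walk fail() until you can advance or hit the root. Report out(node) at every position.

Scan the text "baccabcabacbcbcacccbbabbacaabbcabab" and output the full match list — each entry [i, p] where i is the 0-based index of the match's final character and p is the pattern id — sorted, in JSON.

Build automaton:
Trie nodes:
  n0 'ε': a→1 b→14 c→6
  n1 'a': b→13 c→2
  n2 'ac': a→3
  n3 'aca': a→4
  n4 'acaa': b→5
  n5 'acaab': ·  [P0 ends]
  n6 'c': a→12 b→7
  n7 'cb': c→8
  n8 'cbc': b→9
  n9 'cbcb': c→10
  n10 'cbcbc': a→11
  n11 'cbcbca': ·  [P1 ends]
  n12 'ca': ·  [P2 ends]
  n13 'ab': ·  [P3 ends]
  n14 'b': a→15  [P5 ends]
  n15 'ba': ·  [P4 ends]

BFS fail/out derivation:
  fail(1) 'a': from fail(0)=0 chase 'a': 0 ⇒ 0;  out=∅∪out(0)=∅
  fail(6) 'c': from fail(0)=0 chase 'c': 0 ⇒ 0;  out=∅∪out(0)=∅
  fail(14) 'b': from fail(0)=0 chase 'b': 0 ⇒ 0;  out={5}∪out(0)={5}
  fail(2) 'ac': from fail(1)=0 chase 'c': 0 ⇒ 6;  out=∅∪out(6)=∅
  fail(7) 'cb': from fail(6)=0 chase 'b': 0 ⇒ 14;  out=∅∪out(14)={5}
  fail(12) 'ca': from fail(6)=0 chase 'a': 0 ⇒ 1;  out={2}∪out(1)={2}
  fail(13) 'ab': from fail(1)=0 chase 'b': 0 ⇒ 14;  out={3}∪out(14)={3,5}
  fail(15) 'ba': from fail(14)=0 chase 'a': 0 ⇒ 1;  out={4}∪out(1)={4}
  fail(3) 'aca': from fail(2)=6 chase 'a': 6 ⇒ 12;  out=∅∪out(12)={2}
  fail(8) 'cbc': from fail(7)=14 chase 'c': 14→0 ⇒ 6;  out=∅∪out(6)=∅
  fail(4) 'acaa': from fail(3)=12 chase 'a': 12→1→0 ⇒ 1;  out=∅∪out(1)=∅
  fail(9) 'cbcb': from fail(8)=6 chase 'b': 6 ⇒ 7;  out=∅∪out(7)={5}
  fail(5) 'acaab': from fail(4)=1 chase 'b': 1 ⇒ 13;  out={0}∪out(13)={0,3,5}
  fail(10) 'cbcbc': from fail(9)=7 chase 'c': 7 ⇒ 8;  out=∅∪out(8)=∅
  fail(11) 'cbcbca': from fail(10)=8 chase 'a': 8→6 ⇒ 12;  out={1}∪out(12)={1,2}

Text stream:
[0] read 'b'  n0⇒n14  ** P5@[0:0]
[1] read 'a'  n14⇒n15  ** P4@[0:1]
[2] read 'c'  n15⇒n2 (via fail)
[3] read 'c'  n2⇒n6 (via fail)
[4] read 'a'  n6⇒n12  ** P2@[3:4]
[5] read 'b'  n12⇒n13 (via fail)  ** P3@[4:5],P5@[5:5]
[6] read 'c'  n13⇒n6 (via fail)
[7] read 'a'  n6⇒n12  ** P2@[6:7]
[8] read 'b'  n12⇒n13 (via fail)  ** P3@[7:8],P5@[8:8]
[9] read 'a'  n13⇒n15 (via fail)  ** P4@[8:9]
[10] read 'c'  n15⇒n2 (via fail)
[11] read 'b'  n2⇒n7 (via fail)  ** P5@[11:11]
[12] read 'c'  n7⇒n8
[13] read 'b'  n8⇒n9  ** P5@[13:13]
[14] read 'c'  n9⇒n10
[15] read 'a'  n10⇒n11  ** P1@[10:15],P2@[14:15]
[16] read 'c'  n11⇒n2 (via fail)
[17] read 'c'  n2⇒n6 (via fail)
[18] read 'c'  n6⇒n6 (via fail)
[19] read 'b'  n6⇒n7  ** P5@[19:19]
[20] read 'b'  n7⇒n14 (via fail)  ** P5@[20:20]
[21] read 'a'  n14⇒n15  ** P4@[20:21]
[22] read 'b'  n15⇒n13 (via fail)  ** P3@[21:22],P5@[22:22]
[23] read 'b'  n13⇒n14 (via fail)  ** P5@[23:23]
[24] read 'a'  n14⇒n15  ** P4@[23:24]
[25] read 'c'  n15⇒n2 (via fail)
[26] read 'a'  n2⇒n3  ** P2@[25:26]
[27] read 'a'  n3⇒n4
[28] read 'b'  n4⇒n5  ** P0@[24:28],P3@[27:28],P5@[28:28]
[29] read 'b'  n5⇒n14 (via fail)  ** P5@[29:29]
[30] read 'c'  n14⇒n6 (via fail)
[31] read 'a'  n6⇒n12  ** P2@[30:31]
[32] read 'b'  n12⇒n13 (via fail)  ** P3@[31:32],P5@[32:32]
[33] read 'a'  n13⇒n15 (via fail)  ** P4@[32:33]
[34] read 'b'  n15⇒n13 (via fail)  ** P3@[33:34],P5@[34:34]

All matches (sorted): [[0,5],[1,4],[4,2],[5,3],[5,5],[7,2],[8,3],[8,5],[9,4],[11,5],[13,5],[15,1],[15,2],[19,5],[20,5],[21,4],[22,3],[22,5],[23,5],[24,4],[26,2],[28,0],[28,3],[28,5],[29,5],[31,2],[32,3],[32,5],[33,4],[34,3],[34,5]]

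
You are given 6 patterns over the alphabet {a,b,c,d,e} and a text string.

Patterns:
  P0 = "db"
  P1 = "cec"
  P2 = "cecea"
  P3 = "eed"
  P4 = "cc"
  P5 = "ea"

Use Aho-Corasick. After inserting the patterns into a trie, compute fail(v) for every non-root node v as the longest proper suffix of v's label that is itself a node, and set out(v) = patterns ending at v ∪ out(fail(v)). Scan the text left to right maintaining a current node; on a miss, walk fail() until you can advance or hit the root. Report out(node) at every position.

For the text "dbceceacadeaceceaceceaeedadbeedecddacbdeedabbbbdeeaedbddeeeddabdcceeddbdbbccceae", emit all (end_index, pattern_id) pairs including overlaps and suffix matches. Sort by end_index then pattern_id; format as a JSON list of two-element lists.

Build automaton:
Trie nodes:
  0='ε' goto c→3 d→1 e→8
  1='d' goto b→2
  2='db' goto ·  [P0 ends]
  3='c' goto c→11 e→4
  4='ce' goto c→5
  5='cec' goto e→6  [P1 ends]
  6='cece' goto a→7
  7='cecea' goto ·  [P2 ends]
  8='e' goto a→12 e→9
  9='ee' goto d→10
  10='eed' goto ·  [P3 ends]
  11='cc' goto ·  [P4 ends]
  12='ea' goto ·  [P5 ends]

Failure links (BFS by depth):
  n1('d'): parent n0 fail=0; on 'd' 0 → fail=0;  out ∅∪∅=∅
  n3('c'): parent n0 fail=0; on 'c' 0 → fail=0;  out ∅∪∅=∅
  n8('e'): parent n0 fail=0; on 'e' 0 → fail=0;  out ∅∪∅=∅
  n2('db'): parent n1 fail=0; on 'b' 0 → fail=0;  out {0}∪∅={0}
  n4('ce'): parent n3 fail=0; on 'e' 0 → fail=8;  out ∅∪∅=∅
  n9('ee'): parent n8 fail=0; on 'e' 0 → fail=8;  out ∅∪∅=∅
  n11('cc'): parent n3 fail=0; on 'c' 0 → fail=3;  out {4}∪∅={4}
  n12('ea'): parent n8 fail=0; on 'a' 0 → fail=0;  out {5}∪∅={5}
  n5('cec'): parent n4 fail=8; on 'c' 8→0 → fail=3;  out {1}∪∅={1}
  n10('eed'): parent n9 fail=8; on 'd' 8→0 → fail=1;  out {3}∪∅={3}
  n6('cece'): parent n5 fail=3; on 'e' 3 → fail=4;  out ∅∪∅=∅
  n7('cecea'): parent n6 fail=4; on 'a' 4→8 → fail=12;  out {2}∪{5}={2,5}

Text stream:
[0] read 'd'  n0⇒n1
[1] read 'b'  n1⇒n2  → match P0@[0:1]
[2] read 'c'  n2⇒n3 ·f
[3] read 'e'  n3⇒n4
[4] read 'c'  n4⇒n5  → match P1@[2:4]
[5] read 'e'  n5⇒n6
[6] read 'a'  n6⇒n7  → match P2@[2:6],P5@[5:6]
[7] read 'c'  n7⇒n3 ·f
[8] read 'a'  n3⇒n0 ·f
[9] read 'd'  n0⇒n1
[10] read 'e'  n1⇒n8 ·f
[11] read 'a'  n8⇒n12  → match P5@[10:11]
[12] read 'c'  n12⇒n3 ·f
[13] read 'e'  n3⇒n4
[14] read 'c'  n4⇒n5  → match P1@[12:14]
[15] read 'e'  n5⇒n6
[16] read 'a'  n6⇒n7  → match P2@[12:16],P5@[15:16]
[17] read 'c'  n7⇒n3 ·f
[18] read 'e'  n3⇒n4
[19] read 'c'  n4⇒n5  → match P1@[17:19]
[20] read 'e'  n5⇒n6
[21] read 'a'  n6⇒n7  → match P2@[17:21],P5@[20:21]
[22] read 'e'  n7⇒n8 ·f
[23] read 'e'  n8⇒n9
[24] read 'd'  n9⇒n10  → match P3@[22:24]
[25] read 'a'  n10⇒n0 ·f
[26] read 'd'  n0⇒n1
[27] read 'b'  n1⇒n2  → match P0@[26:27]
[28] read 'e'  n2⇒n8 ·f
[29] read 'e'  n8⇒n9
[30] read 'd'  n9⇒n10  → match P3@[28:30]
[31] read 'e'  n10⇒n8 ·f
[32] read 'c'  n8⇒n3 ·f
[33] read 'd'  n3⇒n1 ·f
[34] read 'd'  n1⇒n1 ·f
[35] read 'a'  n1⇒n0 ·f
[36] read 'c'  n0⇒n3
[37] read 'b'  n3⇒n0 ·f
[38] read 'd'  n0⇒n1
[39] read 'e'  n1⇒n8 ·f
[40] read 'e'  n8⇒n9
[41] read 'd'  n9⇒n10  → match P3@[39:41]
[42] read 'a'  n10⇒n0 ·f
[43] read 'b'  n0⇒n0
[44] read 'b'  n0⇒n0
[45] read 'b'  n0⇒n0
[46] read 'b'  n0⇒n0
[47] read 'd'  n0⇒n1
[48] read 'e'  n1⇒n8 ·f
[49] read 'e'  n8⇒n9
[50] read 'a'  n9⇒n12 ·f  → match P5@[49:50]
[51] read 'e'  n12⇒n8 ·f
[52] read 'd'  n8⇒n1 ·f
[53] read 'b'  n1⇒n2  → match P0@[52:53]
[54] read 'd'  n2⇒n1 ·f
[55] read 'd'  n1⇒n1 ·f
[56] read 'e'  n1⇒n8 ·f
[57] read 'e'  n8⇒n9
[58] read 'e'  n9⇒n9 ·f
[59] read 'd'  n9⇒n10  → match P3@[57:59]
[60] read 'd'  n10⇒n1 ·f
[61] read 'a'  n1⇒n0 ·f
[62] read 'b'  n0⇒n0
[63] read 'd'  n0⇒n1
[64] read 'c'  n1⇒n3 ·f
[65] read 'c'  n3⇒n11  → match P4@[64:65]
[66] read 'e'  n11⇒n4 ·f
[67] read 'e'  n4⇒n9 ·f
[68] read 'd'  n9⇒n10  → match P3@[66:68]
[69] read 'd'  n10⇒n1 ·f
[70] read 'b'  n1⇒n2  → match P0@[69:70]
[71] read 'd'  n2⇒n1 ·f
[72] read 'b'  n1⇒n2  → match P0@[71:72]
[73] read 'b'  n2⇒n0 ·f
[74] read 'c'  n0⇒n3
[75] read 'c'  n3⇒n11  → match P4@[74:75]
[76] read 'c'  n11⇒n11 ·f  → match P4@[75:76]
[77] read 'e'  n11⇒n4 ·f
[78] read 'a'  n4⇒n12 ·f  → match P5@[77:78]
[79] read 'e'  n12⇒n8 ·f

Result: [[1,0],[4,1],[6,2],[6,5],[11,5],[14,1],[16,2],[16,5],[19,1],[21,2],[21,5],[24,3],[27,0],[30,3],[41,3],[50,5],[53,0],[59,3],[65,4],[68,3],[70,0],[72,0],[75,4],[76,4],[78,5]]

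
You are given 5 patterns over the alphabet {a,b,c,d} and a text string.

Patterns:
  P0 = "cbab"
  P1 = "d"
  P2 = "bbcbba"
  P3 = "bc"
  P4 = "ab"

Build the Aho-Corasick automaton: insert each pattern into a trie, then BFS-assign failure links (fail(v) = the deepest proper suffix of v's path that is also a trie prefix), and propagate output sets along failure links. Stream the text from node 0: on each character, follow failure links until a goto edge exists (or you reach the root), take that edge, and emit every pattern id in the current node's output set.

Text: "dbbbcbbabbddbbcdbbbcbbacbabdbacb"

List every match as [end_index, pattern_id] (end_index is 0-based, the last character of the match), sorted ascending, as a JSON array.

Build automaton:
Trie nodes:
  0='ε' goto a→13 b→6 c→1 d→5
  1='c' goto b→2
  2='cb' goto a→3
  3='cba' goto b→4
  4='cbab' goto ·  ←P0
  5='d' goto ·  ←P1
  6='b' goto b→7 c→12
  7='bb' goto c→8
  8='bbc' goto b→9
  9='bbcb' goto b→10
  10='bbcbb' goto a→11
  11='bbcbba' goto ·  ←P2
  12='bc' goto ·  ←P3
  13='a' goto b→14
  14='ab' goto ·  ←P4

Failure links (BFS by depth):
  n1('c'): parent n0 fail=0; on 'c' 0 → fail=0;  out ∅∪∅=∅
  n5('d'): parent n0 fail=0; on 'd' 0 → fail=0;  out {1}∪∅={1}
  n6('b'): parent n0 fail=0; on 'b' 0 → fail=0;  out ∅∪∅=∅
  n13('a'): parent n0 fail=0; on 'a' 0 → fail=0;  out ∅∪∅=∅
  n2('cb'): parent n1 fail=0; on 'b' 0 → fail=6;  out ∅∪∅=∅
  n7('bb'): parent n6 fail=0; on 'b' 0 → fail=6;  out ∅∪∅=∅
  n12('bc'): parent n6 fail=0; on 'c' 0 → fail=1;  out {3}∪∅={3}
  n14('ab'): parent n13 fail=0; on 'b' 0 → fail=6;  out {4}∪∅={4}
  n3('cba'): parent n2 fail=6; on 'a' 6→0 → fail=13;  out ∅∪∅=∅
  n8('bbc'): parent n7 fail=6; on 'c' 6 → fail=12;  out ∅∪{3}={3}
  n4('cbab'): parent n3 fail=13; on 'b' 13 → fail=14;  out {0}∪{4}={0,4}
  n9('bbcb'): parent n8 fail=12; on 'b' 12→1 → fail=2;  out ∅∪∅=∅
  n10('bbcbb'): parent n9 fail=2; on 'b' 2→6 → fail=7;  out ∅∪∅=∅
  n11('bbcbba'): parent n10 fail=7; on 'a' 7→6→0 → fail=13;  out {2}∪∅={2}

Text stream:
pos 0 'd': at 5  → match P1@[0:0]
pos 1 'b': at 6 (via fail)
pos 2 'b': at 7
pos 3 'b': at 7 (via fail)
pos 4 'c': at 8  → match P3@[3:4]
pos 5 'b': at 9
pos 6 'b': at 10
pos 7 'a': at 11  → match P2@[2:7]
pos 8 'b': at 14 (via fail)  → match P4@[7:8]
pos 9 'b': at 7 (via fail)
pos 10 'd': at 5 (via fail)  → match P1@[10:10]
pos 11 'd': at 5 (via fail)  → match P1@[11:11]
pos 12 'b': at 6 (via fail)
pos 13 'b': at 7
pos 14 'c': at 8  → match P3@[13:14]
pos 15 'd': at 5 (via fail)  → match P1@[15:15]
pos 16 'b': at 6 (via fail)
pos 17 'b': at 7
pos 18 'b': at 7 (via fail)
pos 19 'c': at 8  → match P3@[18:19]
pos 20 'b': at 9
pos 21 'b': at 10
pos 22 'a': at 11  → match P2@[17:22]
pos 23 'c': at 1 (via fail)
pos 24 'b': at 2
pos 25 'a': at 3
pos 26 'b': at 4  → match P0@[23:26],P4@[25:26]
pos 27 'd': at 5 (via fail)  → match P1@[27:27]
pos 28 'b': at 6 (via fail)
pos 29 'a': at 13 (via fail)
pos 30 'c': at 1 (via fail)
pos 31 'b': at 2

All matches (sorted): [[0,1],[4,3],[7,2],[8,4],[10,1],[11,1],[14,3],[15,1],[19,3],[22,2],[26,0],[26,4],[27,1]]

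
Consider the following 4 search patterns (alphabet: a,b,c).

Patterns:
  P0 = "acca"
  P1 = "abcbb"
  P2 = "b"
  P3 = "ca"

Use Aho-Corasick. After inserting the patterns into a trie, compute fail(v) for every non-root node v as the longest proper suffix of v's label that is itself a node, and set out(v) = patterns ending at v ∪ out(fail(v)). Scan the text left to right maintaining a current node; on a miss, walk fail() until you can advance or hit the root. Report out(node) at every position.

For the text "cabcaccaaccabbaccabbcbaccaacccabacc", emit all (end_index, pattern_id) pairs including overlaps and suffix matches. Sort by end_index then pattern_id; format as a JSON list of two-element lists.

Construct AC machine:
Trie (insert patterns):
  n0 'ε': a→1 b→9 c→10
  n1 'a': b→5 c→2
  n2 'ac': c→3
  n3 'acc': a→4
  n4 'acca': ·  [P0 ends]
  n5 'ab': c→6
  n6 'abc': b→7
  n7 'abcb': b→8
  n8 'abcbb': ·  [P1 ends]
  n9 'b': ·  [P2 ends]
  n10 'c': a→11
  n11 'ca': ·  [P3 ends]

BFS fail/out derivation:
  fail(1) 'a': from fail(0)=0 chase 'a': 0 ⇒ 0;  out=∅∪out(0)=∅
  fail(9) 'b': from fail(0)=0 chase 'b': 0 ⇒ 0;  out={2}∪out(0)={2}
  fail(10) 'c': from fail(0)=0 chase 'c': 0 ⇒ 0;  out=∅∪out(0)=∅
  fail(2) 'ac': from fail(1)=0 chase 'c': 0 ⇒ 10;  out=∅∪out(10)=∅
  fail(5) 'ab': from fail(1)=0 chase 'b': 0 ⇒ 9;  out=∅∪out(9)={2}
  fail(11) 'ca': from fail(10)=0 chase 'a': 0 ⇒ 1;  out={3}∪out(1)={3}
  fail(3) 'acc': from fail(2)=10 chase 'c': 10→0 ⇒ 10;  out=∅∪out(10)=∅
  fail(6) 'abc': from fail(5)=9 chase 'c': 9→0 ⇒ 10;  out=∅∪out(10)=∅
  fail(4) 'acca': from fail(3)=10 chase 'a': 10 ⇒ 11;  out={0}∪out(11)={0,3}
  fail(7) 'abcb': from fail(6)=10 chase 'b': 10→0 ⇒ 9;  out=∅∪out(9)={2}
  fail(8) 'abcbb': from fail(7)=9 chase 'b': 9→0 ⇒ 9;  out={1}∪out(9)={1,2}

Text stream:
i=0 'c': node 0→10
i=1 'a': node 10→11  ** P3@[0:1]
i=2 'b': node 11→5 ·f  ** P2@[2:2]
i=3 'c': node 5→6
i=4 'a': node 6→11 ·f  ** P3@[3:4]
i=5 'c': node 11→2 ·f
i=6 'c': node 2→3
i=7 'a': node 3→4  ** P0@[4:7],P3@[6:7]
i=8 'a': node 4→1 ·f
i=9 'c': node 1→2
i=10 'c': node 2→3
i=11 'a': node 3→4  ** P0@[8:11],P3@[10:11]
i=12 'b': node 4→5 ·f  ** P2@[12:12]
i=13 'b': node 5→9 ·f  ** P2@[13:13]
i=14 'a': node 9→1 ·f
i=15 'c': node 1→2
i=16 'c': node 2→3
i=17 'a': node 3→4  ** P0@[14:17],P3@[16:17]
i=18 'b': node 4→5 ·f  ** P2@[18:18]
i=19 'b': node 5→9 ·f  ** P2@[19:19]
i=20 'c': node 9→10 ·f
i=21 'b': node 10→9 ·f  ** P2@[21:21]
i=22 'a': node 9→1 ·f
i=23 'c': node 1→2
i=24 'c': node 2→3
i=25 'a': node 3→4  ** P0@[22:25],P3@[24:25]
i=26 'a': node 4→1 ·f
i=27 'c': node 1→2
i=28 'c': node 2→3
i=29 'c': node 3→10 ·f
i=30 'a': node 10→11  ** P3@[29:30]
i=31 'b': node 11→5 ·f  ** P2@[31:31]
i=32 'a': node 5→1 ·f
i=33 'c': node 1→2
i=34 'c': node 2→3

All matches (sorted): [[1,3],[2,2],[4,3],[7,0],[7,3],[11,0],[11,3],[12,2],[13,2],[17,0],[17,3],[18,2],[19,2],[21,2],[25,0],[25,3],[30,3],[31,2]]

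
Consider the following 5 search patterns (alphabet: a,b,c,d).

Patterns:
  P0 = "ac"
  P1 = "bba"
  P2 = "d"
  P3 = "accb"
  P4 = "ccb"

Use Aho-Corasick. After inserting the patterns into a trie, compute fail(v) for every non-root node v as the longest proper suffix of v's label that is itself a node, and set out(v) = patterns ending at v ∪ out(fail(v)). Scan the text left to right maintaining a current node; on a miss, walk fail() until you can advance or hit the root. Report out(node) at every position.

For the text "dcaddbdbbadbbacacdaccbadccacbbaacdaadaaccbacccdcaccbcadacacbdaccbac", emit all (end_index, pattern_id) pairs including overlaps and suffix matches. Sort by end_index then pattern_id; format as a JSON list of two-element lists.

Build:
Trie (insert patterns):
  0='ε' goto a→1 b→3 c→9 d→6
  1='a' goto c→2
  2='ac' goto c→7  [P0 ends]
  3='b' goto b→4
  4='bb' goto a→5
  5='bba' goto ·  [P1 ends]
  6='d' goto ·  [P2 ends]
  7='acc' goto b→8
  8='accb' goto ·  [P3 ends]
  9='c' goto c→10
  10='cc' goto b→11
  11='ccb' goto ·  [P4 ends]

BFS fail/out derivation:
  fail(1) 'a': from fail(0)=0 chase 'a': 0 ⇒ 0;  out=∅∪out(0)=∅
  fail(3) 'b': from fail(0)=0 chase 'b': 0 ⇒ 0;  out=∅∪out(0)=∅
  fail(6) 'd': from fail(0)=0 chase 'd': 0 ⇒ 0;  out={2}∪out(0)={2}
  fail(9) 'c': from fail(0)=0 chase 'c': 0 ⇒ 0;  out=∅∪out(0)=∅
  fail(2) 'ac': from fail(1)=0 chase 'c': 0 ⇒ 9;  out={0}∪out(9)={0}
  fail(4) 'bb': from fail(3)=0 chase 'b': 0 ⇒ 3;  out=∅∪out(3)=∅
  fail(10) 'cc': from fail(9)=0 chase 'c': 0 ⇒ 9;  out=∅∪out(9)=∅
  fail(5) 'bba': from fail(4)=3 chase 'a': 3→0 ⇒ 1;  out={1}∪out(1)={1}
  fail(7) 'acc': from fail(2)=9 chase 'c': 9 ⇒ 10;  out=∅∪out(10)=∅
  fail(11) 'ccb': from fail(10)=9 chase 'b': 9→0 ⇒ 3;  out={4}∪out(3)={4}
  fail(8) 'accb': from fail(7)=10 chase 'b': 10 ⇒ 11;  out={3}∪out(11)={3,4}

Scan:
[0] read 'd'  n0⇒n6  ** P2@[0:0]
[1] read 'c'  n6⇒n9 (fail-walked)
[2] read 'a'  n9⇒n1 (fail-walked)
[3] read 'd'  n1⇒n6 (fail-walked)  ** P2@[3:3]
[4] read 'd'  n6⇒n6 (fail-walked)  ** P2@[4:4]
[5] read 'b'  n6⇒n3 (fail-walked)
[6] read 'd'  n3⇒n6 (fail-walked)  ** P2@[6:6]
[7] read 'b'  n6⇒n3 (fail-walked)
[8] read 'b'  n3⇒n4
[9] read 'a'  n4⇒n5  ** P1@[7:9]
[10] read 'd'  n5⇒n6 (fail-walked)  ** P2@[10:10]
[11] read 'b'  n6⇒n3 (fail-walked)
[12] read 'b'  n3⇒n4
[13] read 'a'  n4⇒n5  ** P1@[11:13]
[14] read 'c'  n5⇒n2 (fail-walked)  ** P0@[13:14]
[15] read 'a'  n2⇒n1 (fail-walked)
[16] read 'c'  n1⇒n2  ** P0@[15:16]
[17] read 'd'  n2⇒n6 (fail-walked)  ** P2@[17:17]
[18] read 'a'  n6⇒n1 (fail-walked)
[19] read 'c'  n1⇒n2  ** P0@[18:19]
[20] read 'c'  n2⇒n7
[21] read 'b'  n7⇒n8  ** P3@[18:21],P4@[19:21]
[22] read 'a'  n8⇒n1 (fail-walked)
[23] read 'd'  n1⇒n6 (fail-walked)  ** P2@[23:23]
[24] read 'c'  n6⇒n9 (fail-walked)
[25] read 'c'  n9⇒n10
[26] read 'a'  n10⇒n1 (fail-walked)
[27] read 'c'  n1⇒n2  ** P0@[26:27]
[28] read 'b'  n2⇒n3 (fail-walked)
[29] read 'b'  n3⇒n4
[30] read 'a'  n4⇒n5  ** P1@[28:30]
[31] read 'a'  n5⇒n1 (fail-walked)
[32] read 'c'  n1⇒n2  ** P0@[31:32]
[33] read 'd'  n2⇒n6 (fail-walked)  ** P2@[33:33]
[34] read 'a'  n6⇒n1 (fail-walked)
[35] read 'a'  n1⇒n1 (fail-walked)
[36] read 'd'  n1⇒n6 (fail-walked)  ** P2@[36:36]
[37] read 'a'  n6⇒n1 (fail-walked)
[38] read 'a'  n1⇒n1 (fail-walked)
[39] read 'c'  n1⇒n2  ** P0@[38:39]
[40] read 'c'  n2⇒n7
[41] read 'b'  n7⇒n8  ** P3@[38:41],P4@[39:41]
[42] read 'a'  n8⇒n1 (fail-walked)
[43] read 'c'  n1⇒n2  ** P0@[42:43]
[44] read 'c'  n2⇒n7
[45] read 'c'  n7⇒n10 (fail-walked)
[46] read 'd'  n10⇒n6 (fail-walked)  ** P2@[46:46]
[47] read 'c'  n6⇒n9 (fail-walked)
[48] read 'a'  n9⇒n1 (fail-walked)
[49] read 'c'  n1⇒n2  ** P0@[48:49]
[50] read 'c'  n2⇒n7
[51] read 'b'  n7⇒n8  ** P3@[48:51],P4@[49:51]
[52] read 'c'  n8⇒n9 (fail-walked)
[53] read 'a'  n9⇒n1 (fail-walked)
[54] read 'd'  n1⇒n6 (fail-walked)  ** P2@[54:54]
[55] read 'a'  n6⇒n1 (fail-walked)
[56] read 'c'  n1⇒n2  ** P0@[55:56]
[57] read 'a'  n2⇒n1 (fail-walked)
[58] read 'c'  n1⇒n2  ** P0@[57:58]
[59] read 'b'  n2⇒n3 (fail-walked)
[60] read 'd'  n3⇒n6 (fail-walked)  ** P2@[60:60]
[61] read 'a'  n6⇒n1 (fail-walked)
[62] read 'c'  n1⇒n2  ** P0@[61:62]
[63] read 'c'  n2⇒n7
[64] read 'b'  n7⇒n8  ** P3@[61:64],P4@[62:64]
[65] read 'a'  n8⇒n1 (fail-walked)
[66] read 'c'  n1⇒n2  ** P0@[65:66]

Matches: [[0,2],[3,2],[4,2],[6,2],[9,1],[10,2],[13,1],[14,0],[16,0],[17,2],[19,0],[21,3],[21,4],[23,2],[27,0],[30,1],[32,0],[33,2],[36,2],[39,0],[41,3],[41,4],[43,0],[46,2],[49,0],[51,3],[51,4],[54,2],[56,0],[58,0],[60,2],[62,0],[64,3],[64,4],[66,0]]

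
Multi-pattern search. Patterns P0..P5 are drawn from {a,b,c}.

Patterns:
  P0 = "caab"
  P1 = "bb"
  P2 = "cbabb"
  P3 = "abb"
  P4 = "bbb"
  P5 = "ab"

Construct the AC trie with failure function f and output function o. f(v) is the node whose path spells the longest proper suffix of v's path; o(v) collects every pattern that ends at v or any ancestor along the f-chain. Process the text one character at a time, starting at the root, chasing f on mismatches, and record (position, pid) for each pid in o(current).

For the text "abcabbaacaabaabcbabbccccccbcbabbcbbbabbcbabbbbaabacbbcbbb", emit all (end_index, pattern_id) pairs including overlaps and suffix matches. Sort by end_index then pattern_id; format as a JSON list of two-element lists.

Construct AC machine:
Trie (insert patterns):
  n0 'ε': a→11 b→5 c→1
  n1 'c': a→2 b→7
  n2 'ca': a→3
  n3 'caa': b→4
  n4 'caab': ·  [P0 ends]
  n5 'b': b→6
  n6 'bb': b→14  [P1 ends]
  n7 'cb': a→8
  n8 'cba': b→9
  n9 'cbab': b→10
  n10 'cbabb': ·  [P2 ends]
  n11 'a': b→12
  n12 'ab': b→13  [P5 ends]
  n13 'abb': ·  [P3 ends]
  n14 'bbb': ·  [P4 ends]

BFS fail/out derivation:
  fail(1) 'c': from fail(0)=0 chase 'c': 0 ⇒ 0;  out=∅∪out(0)=∅
  fail(5) 'b': from fail(0)=0 chase 'b': 0 ⇒ 0;  out=∅∪out(0)=∅
  fail(11) 'a': from fail(0)=0 chase 'a': 0 ⇒ 0;  out=∅∪out(0)=∅
  fail(2) 'ca': from fail(1)=0 chase 'a': 0 ⇒ 11;  out=∅∪out(11)=∅
  fail(6) 'bb': from fail(5)=0 chase 'b': 0 ⇒ 5;  out={1}∪out(5)={1}
  fail(7) 'cb': from fail(1)=0 chase 'b': 0 ⇒ 5;  out=∅∪out(5)=∅
  fail(12) 'ab': from fail(11)=0 chase 'b': 0 ⇒ 5;  out={5}∪out(5)={5}
  fail(3) 'caa': from fail(2)=11 chase 'a': 11→0 ⇒ 11;  out=∅∪out(11)=∅
  fail(8) 'cba': from fail(7)=5 chase 'a': 5→0 ⇒ 11;  out=∅∪out(11)=∅
  fail(13) 'abb': from fail(12)=5 chase 'b': 5 ⇒ 6;  out={3}∪out(6)={1,3}
  fail(14) 'bbb': from fail(6)=5 chase 'b': 5 ⇒ 6;  out={4}∪out(6)={1,4}
  fail(4) 'caab': from fail(3)=11 chase 'b': 11 ⇒ 12;  out={0}∪out(12)={0,5}
  fail(9) 'cbab': from fail(8)=11 chase 'b': 11 ⇒ 12;  out=∅∪out(12)={5}
  fail(10) 'cbabb': from fail(9)=12 chase 'b': 12 ⇒ 13;  out={2}∪out(13)={1,2,3}

Scan:
pos 0 'a': at 11
pos 1 'b': at 12  ** P5@[0:1]
pos 2 'c': at 1 (via fail)
pos 3 'a': at 2
pos 4 'b': at 12 (via fail)  ** P5@[3:4]
pos 5 'b': at 13  ** P1@[4:5],P3@[3:5]
pos 6 'a': at 11 (via fail)
pos 7 'a': at 11 (via fail)
pos 8 'c': at 1 (via fail)
pos 9 'a': at 2
pos 10 'a': at 3
pos 11 'b': at 4  ** P0@[8:11],P5@[10:11]
pos 12 'a': at 11 (via fail)
pos 13 'a': at 11 (via fail)
pos 14 'b': at 12  ** P5@[13:14]
pos 15 'c': at 1 (via fail)
pos 16 'b': at 7
pos 17 'a': at 8
pos 18 'b': at 9  ** P5@[17:18]
pos 19 'b': at 10  ** P1@[18:19],P2@[15:19],P3@[17:19]
pos 20 'c': at 1 (via fail)
pos 21 'c': at 1 (via fail)
pos 22 'c': at 1 (via fail)
pos 23 'c': at 1 (via fail)
pos 24 'c': at 1 (via fail)
pos 25 'c': at 1 (via fail)
pos 26 'b': at 7
pos 27 'c': at 1 (via fail)
pos 28 'b': at 7
pos 29 'a': at 8
pos 30 'b': at 9  ** P5@[29:30]
pos 31 'b': at 10  ** P1@[30:31],P2@[27:31],P3@[29:31]
pos 32 'c': at 1 (via fail)
pos 33 'b': at 7
pos 34 'b': at 6 (via fail)  ** P1@[33:34]
pos 35 'b': at 14  ** P1@[34:35],P4@[33:35]
pos 36 'a': at 11 (via fail)
pos 37 'b': at 12  ** P5@[36:37]
pos 38 'b': at 13  ** P1@[37:38],P3@[36:38]
pos 39 'c': at 1 (via fail)
pos 40 'b': at 7
pos 41 'a': at 8
pos 42 'b': at 9  ** P5@[41:42]
pos 43 'b': at 10  ** P1@[42:43],P2@[39:43],P3@[41:43]
pos 44 'b': at 14 (via fail)  ** P1@[43:44],P4@[42:44]
pos 45 'b': at 14 (via fail)  ** P1@[44:45],P4@[43:45]
pos 46 'a': at 11 (via fail)
pos 47 'a': at 11 (via fail)
pos 48 'b': at 12  ** P5@[47:48]
pos 49 'a': at 11 (via fail)
pos 50 'c': at 1 (via fail)
pos 51 'b': at 7
pos 52 'b': at 6 (via fail)  ** P1@[51:52]
pos 53 'c': at 1 (via fail)
pos 54 'b': at 7
pos 55 'b': at 6 (via fail)  ** P1@[54:55]
pos 56 'b': at 14  ** P1@[55:56],P4@[54:56]

All matches (sorted): [[1,5],[4,5],[5,1],[5,3],[11,0],[11,5],[14,5],[18,5],[19,1],[19,2],[19,3],[30,5],[31,1],[31,2],[31,3],[34,1],[35,1],[35,4],[37,5],[38,1],[38,3],[42,5],[43,1],[43,2],[43,3],[44,1],[44,4],[45,1],[45,4],[48,5],[52,1],[55,1],[56,1],[56,4]]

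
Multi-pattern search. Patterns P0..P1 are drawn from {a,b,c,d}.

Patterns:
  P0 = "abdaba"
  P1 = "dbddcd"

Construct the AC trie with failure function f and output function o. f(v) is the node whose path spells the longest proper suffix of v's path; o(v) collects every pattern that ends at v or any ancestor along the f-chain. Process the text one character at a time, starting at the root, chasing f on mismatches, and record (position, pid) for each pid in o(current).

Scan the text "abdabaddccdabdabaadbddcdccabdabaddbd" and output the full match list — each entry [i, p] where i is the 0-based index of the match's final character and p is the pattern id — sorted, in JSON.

Construct AC machine:
Trie (insert patterns):
  n0 'ε': a→1 d→7
  n1 'a': b→2
  n2 'ab': d→3
  n3 'abd': a→4
  n4 'abda': b→5
  n5 'abdab': a→6
  n6 'abdaba': ·  ←P0
  n7 'd': b→8
  n8 'db': d→9
  n9 'dbd': d→10
  n10 'dbdd': c→11
  n11 'dbddc': d→12
  n12 'dbddcd': ·  ←P1

Failure links (BFS by depth):
  n1('a'): parent n0 fail=0; on 'a' 0 → fail=0;  out ∅∪∅=∅
  n7('d'): parent n0 fail=0; on 'd' 0 → fail=0;  out ∅∪∅=∅
  n2('ab'): parent n1 fail=0; on 'b' 0 → fail=0;  out ∅∪∅=∅
  n8('db'): parent n7 fail=0; on 'b' 0 → fail=0;  out ∅∪∅=∅
  n3('abd'): parent n2 fail=0; on 'd' 0 → fail=7;  out ∅∪∅=∅
  n9('dbd'): parent n8 fail=0; on 'd' 0 → fail=7;  out ∅∪∅=∅
  n4('abda'): parent n3 fail=7; on 'a' 7→0 → fail=1;  out ∅∪∅=∅
  n10('dbdd'): parent n9 fail=7; on 'd' 7→0 → fail=7;  out ∅∪∅=∅
  n5('abdab'): parent n4 fail=1; on 'b' 1 → fail=2;  out ∅∪∅=∅
  n11('dbddc'): parent n10 fail=7; on 'c' 7→0 → fail=0;  out ∅∪∅=∅
  n6('abdaba'): parent n5 fail=2; on 'a' 2→0 → fail=1;  out {0}∪∅={0}
  n12('dbddcd'): parent n11 fail=0; on 'd' 0 → fail=7;  out {1}∪∅={1}

Run:
[0] read 'a'  n0⇒n1
[1] read 'b'  n1⇒n2
[2] read 'd'  n2⇒n3
[3] read 'a'  n3⇒n4
[4] read 'b'  n4⇒n5
[5] read 'a'  n5⇒n6  emit P0@[0:5]
[6] read 'd'  n6⇒n7 (via fail)
[7] read 'd'  n7⇒n7 (via fail)
[8] read 'c'  n7⇒n0 (via fail)
[9] read 'c'  n0⇒n0
[10] read 'd'  n0⇒n7
[11] read 'a'  n7⇒n1 (via fail)
[12] read 'b'  n1⇒n2
[13] read 'd'  n2⇒n3
[14] read 'a'  n3⇒n4
[15] read 'b'  n4⇒n5
[16] read 'a'  n5⇒n6  emit P0@[11:16]
[17] read 'a'  n6⇒n1 (via fail)
[18] read 'd'  n1⇒n7 (via fail)
[19] read 'b'  n7⇒n8
[20] read 'd'  n8⇒n9
[21] read 'd'  n9⇒n10
[22] read 'c'  n10⇒n11
[23] read 'd'  n11⇒n12  emit P1@[18:23]
[24] read 'c'  n12⇒n0 (via fail)
[25] read 'c'  n0⇒n0
[26] read 'a'  n0⇒n1
[27] read 'b'  n1⇒n2
[28] read 'd'  n2⇒n3
[29] read 'a'  n3⇒n4
[30] read 'b'  n4⇒n5
[31] read 'a'  n5⇒n6  emit P0@[26:31]
[32] read 'd'  n6⇒n7 (via fail)
[33] read 'd'  n7⇒n7 (via fail)
[34] read 'b'  n7⇒n8
[35] read 'd'  n8⇒n9

Result: [[5,0],[16,0],[23,1],[31,0]]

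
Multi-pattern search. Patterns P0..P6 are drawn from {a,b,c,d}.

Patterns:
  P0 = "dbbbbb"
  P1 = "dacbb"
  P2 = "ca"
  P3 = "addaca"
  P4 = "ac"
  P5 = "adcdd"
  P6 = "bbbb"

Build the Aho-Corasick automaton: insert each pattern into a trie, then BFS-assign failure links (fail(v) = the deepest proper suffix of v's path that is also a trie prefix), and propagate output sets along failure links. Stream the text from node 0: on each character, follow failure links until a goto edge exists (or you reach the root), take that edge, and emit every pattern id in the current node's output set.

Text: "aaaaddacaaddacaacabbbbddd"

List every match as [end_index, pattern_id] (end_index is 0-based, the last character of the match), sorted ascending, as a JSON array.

Build:
Trie (insert patterns):
  0='ε' goto a→13 b→23 c→11 d→1
  1='d' goto a→7 b→2
  2='db' goto b→3
  3='dbb' goto b→4
  4='dbbb' goto b→5
  5='dbbbb' goto b→6
  6='dbbbbb' goto ·  ←P0
  7='da' goto c→8
  8='dac' goto b→9
  9='dacb' goto b→10
  10='dacbb' goto ·  ←P1
  11='c' goto a→12
  12='ca' goto ·  ←P2
  13='a' goto c→19 d→14
  14='ad' goto c→20 d→15
  15='add' goto a→16
  16='adda' goto c→17
  17='addac' goto a→18
  18='addaca' goto ·  ←P3
  19='ac' goto ·  ←P4
  20='adc' goto d→21
  21='adcd' goto d→22
  22='adcdd' goto ·  ←P5
  23='b' goto b→24
  24='bb' goto b→25
  25='bbb' goto b→26
  26='bbbb' goto ·  ←P6

BFS fail/out derivation:
  n1('d'): parent n0 fail=0; on 'd' 0 → fail=0;  out ∅∪∅=∅
  n11('c'): parent n0 fail=0; on 'c' 0 → fail=0;  out ∅∪∅=∅
  n13('a'): parent n0 fail=0; on 'a' 0 → fail=0;  out ∅∪∅=∅
  n23('b'): parent n0 fail=0; on 'b' 0 → fail=0;  out ∅∪∅=∅
  n2('db'): parent n1 fail=0; on 'b' 0 → fail=23;  out ∅∪∅=∅
  n7('da'): parent n1 fail=0; on 'a' 0 → fail=13;  out ∅∪∅=∅
  n12('ca'): parent n11 fail=0; on 'a' 0 → fail=13;  out {2}∪∅={2}
  n14('ad'): parent n13 fail=0; on 'd' 0 → fail=1;  out ∅∪∅=∅
  n19('ac'): parent n13 fail=0; on 'c' 0 → fail=11;  out {4}∪∅={4}
  n24('bb'): parent n23 fail=0; on 'b' 0 → fail=23;  out ∅∪∅=∅
  n3('dbb'): parent n2 fail=23; on 'b' 23 → fail=24;  out ∅∪∅=∅
  n8('dac'): parent n7 fail=13; on 'c' 13 → fail=19;  out ∅∪{4}={4}
  n15('add'): parent n14 fail=1; on 'd' 1→0 → fail=1;  out ∅∪∅=∅
  n20('adc'): parent n14 fail=1; on 'c' 1→0 → fail=11;  out ∅∪∅=∅
  n25('bbb'): parent n24 fail=23; on 'b' 23 → fail=24;  out ∅∪∅=∅
  n4('dbbb'): parent n3 fail=24; on 'b' 24 → fail=25;  out ∅∪∅=∅
  n9('dacb'): parent n8 fail=19; on 'b' 19→11→0 → fail=23;  out ∅∪∅=∅
  n16('adda'): parent n15 fail=1; on 'a' 1 → fail=7;  out ∅∪∅=∅
  n21('adcd'): parent n20 fail=11; on 'd' 11→0 → fail=1;  out ∅∪∅=∅
  n26('bbbb'): parent n25 fail=24; on 'b' 24 → fail=25;  out {6}∪∅={6}
  n5('dbbbb'): parent n4 fail=25; on 'b' 25 → fail=26;  out ∅∪{6}={6}
  n10('dacbb'): parent n9 fail=23; on 'b' 23 → fail=24;  out {1}∪∅={1}
  n17('addac'): parent n16 fail=7; on 'c' 7 → fail=8;  out ∅∪{4}={4}
  n22('adcdd'): parent n21 fail=1; on 'd' 1→0 → fail=1;  out {5}∪∅={5}
  n6('dbbbbb'): parent n5 fail=26; on 'b' 26→25 → fail=26;  out {0}∪{6}={0,6}
  n18('addaca'): parent n17 fail=8; on 'a' 8→19→11 → fail=12;  out {3}∪{2}={2,3}

Text stream:
i=0 'a': node 0→13
i=1 'a': node 13→13 ·f
i=2 'a': node 13→13 ·f
i=3 'a': node 13→13 ·f
i=4 'd': node 13→14
i=5 'd': node 14→15
i=6 'a': node 15→16
i=7 'c': node 16→17  emit P4@[6:7]
i=8 'a': node 17→18  emit P2@[7:8],P3@[3:8]
i=9 'a': node 18→13 ·f
i=10 'd': node 13→14
i=11 'd': node 14→15
i=12 'a': node 15→16
i=13 'c': node 16→17  emit P4@[12:13]
i=14 'a': node 17→18  emit P2@[13:14],P3@[9:14]
i=15 'a': node 18→13 ·f
i=16 'c': node 13→19  emit P4@[15:16]
i=17 'a': node 19→12 ·f  emit P2@[16:17]
i=18 'b': node 12→23 ·f
i=19 'b': node 23→24
i=20 'b': node 24→25
i=21 'b': node 25→26  emit P6@[18:21]
i=22 'd': node 26→1 ·f
i=23 'd': node 1→1 ·f
i=24 'd': node 1→1 ·f

All matches (sorted): [[7,4],[8,2],[8,3],[13,4],[14,2],[14,3],[16,4],[17,2],[21,6]]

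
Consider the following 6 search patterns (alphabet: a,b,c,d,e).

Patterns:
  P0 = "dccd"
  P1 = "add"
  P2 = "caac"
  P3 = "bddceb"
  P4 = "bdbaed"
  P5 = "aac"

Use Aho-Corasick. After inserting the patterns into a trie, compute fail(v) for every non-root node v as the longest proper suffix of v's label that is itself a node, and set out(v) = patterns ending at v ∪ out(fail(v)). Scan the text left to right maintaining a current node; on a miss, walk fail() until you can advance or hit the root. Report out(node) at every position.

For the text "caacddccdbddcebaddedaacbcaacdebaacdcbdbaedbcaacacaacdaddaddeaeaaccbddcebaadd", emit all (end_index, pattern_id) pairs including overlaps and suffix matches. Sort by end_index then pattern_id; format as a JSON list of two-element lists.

Construct AC machine:
Trie (insert patterns):
  n0 'ε': a→5 b→12 c→8 d→1
  n1 'd': c→2
  n2 'dc': c→3
  n3 'dcc': d→4
  n4 'dccd': ·  [P0 ends]
  n5 'a': a→22 d→6
  n6 'ad': d→7
  n7 'add': ·  [P1 ends]
  n8 'c': a→9
  n9 'ca': a→10
  n10 'caa': c→11
  n11 'caac': ·  [P2 ends]
  n12 'b': d→13
  n13 'bd': b→18 d→14
  n14 'bdd': c→15
  n15 'bddc': e→16
  n16 'bddce': b→17
  n17 'bddceb': ·  [P3 ends]
  n18 'bdb': a→19
  n19 'bdba': e→20
  n20 'bdbae': d→21
  n21 'bdbaed': ·  [P4 ends]
  n22 'aa': c→23
  n23 'aac': ·  [P5 ends]

Failure links (BFS by depth):
  n1('d'): parent n0 fail=0; on 'd' 0 → fail=0;  out ∅∪∅=∅
  n5('a'): parent n0 fail=0; on 'a' 0 → fail=0;  out ∅∪∅=∅
  n8('c'): parent n0 fail=0; on 'c' 0 → fail=0;  out ∅∪∅=∅
  n12('b'): parent n0 fail=0; on 'b' 0 → fail=0;  out ∅∪∅=∅
  n2('dc'): parent n1 fail=0; on 'c' 0 → fail=8;  out ∅∪∅=∅
  n6('ad'): parent n5 fail=0; on 'd' 0 → fail=1;  out ∅∪∅=∅
  n9('ca'): parent n8 fail=0; on 'a' 0 → fail=5;  out ∅∪∅=∅
  n13('bd'): parent n12 fail=0; on 'd' 0 → fail=1;  out ∅∪∅=∅
  n22('aa'): parent n5 fail=0; on 'a' 0 → fail=5;  out ∅∪∅=∅
  n3('dcc'): parent n2 fail=8; on 'c' 8→0 → fail=8;  out ∅∪∅=∅
  n7('add'): parent n6 fail=1; on 'd' 1→0 → fail=1;  out {1}∪∅={1}
  n10('caa'): parent n9 fail=5; on 'a' 5 → fail=22;  out ∅∪∅=∅
  n14('bdd'): parent n13 fail=1; on 'd' 1→0 → fail=1;  out ∅∪∅=∅
  n18('bdb'): parent n13 fail=1; on 'b' 1→0 → fail=12;  out ∅∪∅=∅
  n23('aac'): parent n22 fail=5; on 'c' 5→0 → fail=8;  out {5}∪∅={5}
  n4('dccd'): parent n3 fail=8; on 'd' 8→0 → fail=1;  out {0}∪∅={0}
  n11('caac'): parent n10 fail=22; on 'c' 22 → fail=23;  out {2}∪{5}={2,5}
  n15('bddc'): parent n14 fail=1; on 'c' 1 → fail=2;  out ∅∪∅=∅
  n19('bdba'): parent n18 fail=12; on 'a' 12→0 → fail=5;  out ∅∪∅=∅
  n16('bddce'): parent n15 fail=2; on 'e' 2→8→0 → fail=0;  out ∅∪∅=∅
  n20('bdbae'): parent n19 fail=5; on 'e' 5→0 → fail=0;  out ∅∪∅=∅
  n17('bddceb'): parent n16 fail=0; on 'b' 0 → fail=12;  out {3}∪∅={3}
  n21('bdbaed'): parent n20 fail=0; on 'd' 0 → fail=1;  out {4}∪∅={4}

Text stream:
[0] read 'c'  n0⇒n8
[1] read 'a'  n8⇒n9
[2] read 'a'  n9⇒n10
[3] read 'c'  n10⇒n11  → match P2@[0:3],P5@[1:3]
[4] read 'd'  n11⇒n1 (via fail)
[5] read 'd'  n1⇒n1 (via fail)
[6] read 'c'  n1⇒n2
[7] read 'c'  n2⇒n3
[8] read 'd'  n3⇒n4  → match P0@[5:8]
[9] read 'b'  n4⇒n12 (via fail)
[10] read 'd'  n12⇒n13
[11] read 'd'  n13⇒n14
[12] read 'c'  n14⇒n15
[13] read 'e'  n15⇒n16
[14] read 'b'  n16⇒n17  → match P3@[9:14]
[15] read 'a'  n17⇒n5 (via fail)
[16] read 'd'  n5⇒n6
[17] read 'd'  n6⇒n7  → match P1@[15:17]
[18] read 'e'  n7⇒n0 (via fail)
[19] read 'd'  n0⇒n1
[20] read 'a'  n1⇒n5 (via fail)
[21] read 'a'  n5⇒n22
[22] read 'c'  n22⇒n23  → match P5@[20:22]
[23] read 'b'  n23⇒n12 (via fail)
[24] read 'c'  n12⇒n8 (via fail)
[25] read 'a'  n8⇒n9
[26] read 'a'  n9⇒n10
[27] read 'c'  n10⇒n11  → match P2@[24:27],P5@[25:27]
[28] read 'd'  n11⇒n1 (via fail)
[29] read 'e'  n1⇒n0 (via fail)
[30] read 'b'  n0⇒n12
[31] read 'a'  n12⇒n5 (via fail)
[32] read 'a'  n5⇒n22
[33] read 'c'  n22⇒n23  → match P5@[31:33]
[34] read 'd'  n23⇒n1 (via fail)
[35] read 'c'  n1⇒n2
[36] read 'b'  n2⇒n12 (via fail)
[37] read 'd'  n12⇒n13
[38] read 'b'  n13⇒n18
[39] read 'a'  n18⇒n19
[40] read 'e'  n19⇒n20
[41] read 'd'  n20⇒n21  → match P4@[36:41]
[42] read 'b'  n21⇒n12 (via fail)
[43] read 'c'  n12⇒n8 (via fail)
[44] read 'a'  n8⇒n9
[45] read 'a'  n9⇒n10
[46] read 'c'  n10⇒n11  → match P2@[43:46],P5@[44:46]
[47] read 'a'  n11⇒n9 (via fail)
[48] read 'c'  n9⇒n8 (via fail)
[49] read 'a'  n8⇒n9
[50] read 'a'  n9⇒n10
[51] read 'c'  n10⇒n11  → match P2@[48:51],P5@[49:51]
[52] read 'd'  n11⇒n1 (via fail)
[53] read 'a'  n1⇒n5 (via fail)
[54] read 'd'  n5⇒n6
[55] read 'd'  n6⇒n7  → match P1@[53:55]
[56] read 'a'  n7⇒n5 (via fail)
[57] read 'd'  n5⇒n6
[58] read 'd'  n6⇒n7  → match P1@[56:58]
[59] read 'e'  n7⇒n0 (via fail)
[60] read 'a'  n0⇒n5
[61] read 'e'  n5⇒n0 (via fail)
[62] read 'a'  n0⇒n5
[63] read 'a'  n5⇒n22
[64] read 'c'  n22⇒n23  → match P5@[62:64]
[65] read 'c'  n23⇒n8 (via fail)
[66] read 'b'  n8⇒n12 (via fail)
[67] read 'd'  n12⇒n13
[68] read 'd'  n13⇒n14
[69] read 'c'  n14⇒n15
[70] read 'e'  n15⇒n16
[71] read 'b'  n16⇒n17  → match P3@[66:71]
[72] read 'a'  n17⇒n5 (via fail)
[73] read 'a'  n5⇒n22
[74] read 'd'  n22⇒n6 (via fail)
[75] read 'd'  n6⇒n7  → match P1@[73:75]

Matches: [[3,2],[3,5],[8,0],[14,3],[17,1],[22,5],[27,2],[27,5],[33,5],[41,4],[46,2],[46,5],[51,2],[51,5],[55,1],[58,1],[64,5],[71,3],[75,1]]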